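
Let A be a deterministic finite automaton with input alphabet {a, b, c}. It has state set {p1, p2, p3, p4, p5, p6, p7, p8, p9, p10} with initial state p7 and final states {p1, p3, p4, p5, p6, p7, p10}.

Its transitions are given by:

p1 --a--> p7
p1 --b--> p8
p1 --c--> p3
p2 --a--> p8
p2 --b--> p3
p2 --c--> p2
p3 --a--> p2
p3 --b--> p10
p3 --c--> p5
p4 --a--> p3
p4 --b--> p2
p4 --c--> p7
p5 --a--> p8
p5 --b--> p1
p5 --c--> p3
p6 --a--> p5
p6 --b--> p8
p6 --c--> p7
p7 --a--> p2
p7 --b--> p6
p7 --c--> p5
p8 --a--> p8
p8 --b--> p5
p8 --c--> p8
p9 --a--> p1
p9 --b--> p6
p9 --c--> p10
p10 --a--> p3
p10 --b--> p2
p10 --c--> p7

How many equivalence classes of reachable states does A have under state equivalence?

Reachable states from the start: {p1,p2,p3,p5,p6,p7,p8,p10}. Unreachable: {p4,p9} — drop them.
Initial partition by acceptance: {p1,p3,p5,p6,p7,p10} | {p2,p8}.
On input a, block {p1,p3,p5,p6,p7,p10} splits into {p1,p6,p10} and {p3,p5,p7}.
Stable partition: {p1,p6,p10} | {p2,p8} | {p3,p5,p7} — 3 equivalence classes.

3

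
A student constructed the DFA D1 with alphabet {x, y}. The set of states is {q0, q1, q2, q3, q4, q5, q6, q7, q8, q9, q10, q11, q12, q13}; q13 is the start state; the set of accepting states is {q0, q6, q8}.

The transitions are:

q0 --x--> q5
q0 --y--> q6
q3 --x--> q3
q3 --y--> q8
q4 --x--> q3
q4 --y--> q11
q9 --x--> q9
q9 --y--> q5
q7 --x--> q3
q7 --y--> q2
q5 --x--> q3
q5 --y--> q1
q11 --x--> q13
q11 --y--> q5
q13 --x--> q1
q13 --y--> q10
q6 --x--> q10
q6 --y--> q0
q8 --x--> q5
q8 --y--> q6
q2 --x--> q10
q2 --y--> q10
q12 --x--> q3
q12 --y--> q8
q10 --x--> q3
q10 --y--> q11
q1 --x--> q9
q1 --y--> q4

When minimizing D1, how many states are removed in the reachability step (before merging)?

No path from q13 leads to q2, q7, q12; the other 11 states are all reachable.

3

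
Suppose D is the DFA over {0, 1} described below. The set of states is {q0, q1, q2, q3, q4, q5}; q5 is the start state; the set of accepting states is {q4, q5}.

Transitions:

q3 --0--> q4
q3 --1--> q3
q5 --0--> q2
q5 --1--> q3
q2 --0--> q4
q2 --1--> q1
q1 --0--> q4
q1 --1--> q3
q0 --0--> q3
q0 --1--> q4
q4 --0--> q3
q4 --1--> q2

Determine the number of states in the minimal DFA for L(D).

States {q0} cannot be reached from the start state, so discard them.
Start with accepting vs non-accepting: {q4,q5} | {q1,q2,q3}.
The partition is now stable with 2 blocks: {q4,q5} | {q1,q2,q3}.

2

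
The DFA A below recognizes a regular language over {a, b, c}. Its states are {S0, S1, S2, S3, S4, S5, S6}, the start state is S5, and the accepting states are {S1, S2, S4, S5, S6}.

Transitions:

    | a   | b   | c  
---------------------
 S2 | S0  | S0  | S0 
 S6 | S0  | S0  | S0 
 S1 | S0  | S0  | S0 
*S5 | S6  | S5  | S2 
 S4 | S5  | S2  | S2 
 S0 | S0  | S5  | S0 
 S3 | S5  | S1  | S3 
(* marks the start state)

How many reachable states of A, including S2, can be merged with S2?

2

Reachable states from the start: {S0,S2,S5,S6}. Unreachable: {S1,S3,S4} — drop them.
Start with accepting vs non-accepting: {S2,S5,S6} | {S0}.
Split {S2,S5,S6} by δ(·,a) → {S2,S6} and {S5}.
The partition is now stable with 3 blocks: {S2,S6} | {S0} | {S5}.
State S2 belongs to the block {S2,S6}, which has 2 states.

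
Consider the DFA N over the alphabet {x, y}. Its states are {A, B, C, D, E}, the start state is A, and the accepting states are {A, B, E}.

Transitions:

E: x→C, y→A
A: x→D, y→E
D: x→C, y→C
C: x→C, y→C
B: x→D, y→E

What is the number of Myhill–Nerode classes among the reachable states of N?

2

States {B} cannot be reached from the start state, so discard them.
Start with accepting vs non-accepting: {A,E} | {C,D}.
Stable partition: {A,E} | {C,D} — 2 equivalence classes.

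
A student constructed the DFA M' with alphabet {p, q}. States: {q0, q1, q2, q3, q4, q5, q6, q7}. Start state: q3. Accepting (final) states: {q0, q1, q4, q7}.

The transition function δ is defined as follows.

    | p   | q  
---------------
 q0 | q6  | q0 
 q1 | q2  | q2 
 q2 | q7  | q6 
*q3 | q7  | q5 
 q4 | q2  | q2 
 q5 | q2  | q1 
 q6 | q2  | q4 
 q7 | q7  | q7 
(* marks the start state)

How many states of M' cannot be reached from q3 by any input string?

1

BFS from q3 reaches {q1, q2, q3, q4, q5, q6, q7}; the 1 state(s) q0 are never visited.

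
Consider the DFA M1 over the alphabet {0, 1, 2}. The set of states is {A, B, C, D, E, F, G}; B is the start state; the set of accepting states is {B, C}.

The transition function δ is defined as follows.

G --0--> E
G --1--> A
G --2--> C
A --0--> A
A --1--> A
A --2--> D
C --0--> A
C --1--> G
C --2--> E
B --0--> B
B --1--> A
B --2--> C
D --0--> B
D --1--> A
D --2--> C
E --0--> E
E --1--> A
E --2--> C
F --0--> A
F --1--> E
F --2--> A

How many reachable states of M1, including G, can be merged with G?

States {F} cannot be reached from the start state, so discard them.
Start with accepting vs non-accepting: {B,C} | {A,D,E,G}.
On input 0, block {B,C} splits into {B} and {C}.
Refine {A,D,E,G} on symbol 0: members go to different blocks, giving {A,E,G} and {D}.
Split {A,E,G} by δ(·,2) → {E,G} and {A}.
Stable partition: {B} | {E,G} | {C} | {D} | {A} — 5 equivalence classes.
The equivalence class containing G is {E,G}, of size 2.

2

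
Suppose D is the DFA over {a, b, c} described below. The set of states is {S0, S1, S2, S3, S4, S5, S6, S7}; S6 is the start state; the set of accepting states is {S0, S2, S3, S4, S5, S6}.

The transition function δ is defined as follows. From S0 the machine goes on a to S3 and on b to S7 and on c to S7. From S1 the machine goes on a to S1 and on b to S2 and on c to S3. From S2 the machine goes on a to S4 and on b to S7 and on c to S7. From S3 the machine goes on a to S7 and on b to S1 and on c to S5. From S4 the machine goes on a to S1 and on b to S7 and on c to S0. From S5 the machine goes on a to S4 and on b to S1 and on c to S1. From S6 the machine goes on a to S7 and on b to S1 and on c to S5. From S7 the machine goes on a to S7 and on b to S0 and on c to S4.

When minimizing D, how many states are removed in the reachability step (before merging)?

0

A breadth-first search from the start state visits every state.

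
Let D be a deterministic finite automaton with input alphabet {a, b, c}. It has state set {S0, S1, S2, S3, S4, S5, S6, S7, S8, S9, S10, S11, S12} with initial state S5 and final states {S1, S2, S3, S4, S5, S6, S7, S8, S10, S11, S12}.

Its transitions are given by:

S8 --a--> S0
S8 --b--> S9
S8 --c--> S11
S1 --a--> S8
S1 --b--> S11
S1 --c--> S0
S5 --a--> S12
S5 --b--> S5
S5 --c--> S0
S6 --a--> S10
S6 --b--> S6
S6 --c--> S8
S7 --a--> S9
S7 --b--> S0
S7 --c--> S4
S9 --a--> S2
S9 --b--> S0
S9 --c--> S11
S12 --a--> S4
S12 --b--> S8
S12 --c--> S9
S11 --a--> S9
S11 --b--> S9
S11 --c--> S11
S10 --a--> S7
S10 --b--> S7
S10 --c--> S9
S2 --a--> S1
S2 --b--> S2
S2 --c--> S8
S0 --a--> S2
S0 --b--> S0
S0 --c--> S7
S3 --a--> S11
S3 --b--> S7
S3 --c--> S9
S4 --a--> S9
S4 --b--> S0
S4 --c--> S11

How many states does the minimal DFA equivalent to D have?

5

States {S3,S6,S10} cannot be reached from the start state, so discard them.
Initial partition by acceptance: {S1,S2,S4,S5,S7,S8,S11,S12} | {S0,S9}.
On input a, block {S1,S2,S4,S5,S7,S8,S11,S12} splits into {S1,S2,S5,S12} and {S4,S7,S8,S11}.
Refine {S1,S2,S5,S12} on symbol a: members go to different blocks, giving {S1,S12} and {S2,S5}.
Split {S2,S5} by δ(·,c) → {S2} and {S5}.
The partition is now stable with 5 blocks: {S1,S12} | {S0,S9} | {S4,S7,S8,S11} | {S2} | {S5}.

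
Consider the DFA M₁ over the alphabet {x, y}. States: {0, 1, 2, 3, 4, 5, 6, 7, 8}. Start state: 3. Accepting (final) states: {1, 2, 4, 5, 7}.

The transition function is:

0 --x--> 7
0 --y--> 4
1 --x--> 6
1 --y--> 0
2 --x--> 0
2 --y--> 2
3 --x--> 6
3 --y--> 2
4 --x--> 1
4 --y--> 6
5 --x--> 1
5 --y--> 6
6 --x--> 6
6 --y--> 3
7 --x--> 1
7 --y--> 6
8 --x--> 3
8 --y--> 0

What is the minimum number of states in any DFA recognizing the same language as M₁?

6

Reachable states from the start: {0,1,2,3,4,6,7}. Unreachable: {5,8} — drop them.
Start with accepting vs non-accepting: {1,2,4,7} | {0,3,6}.
Split {1,2,4,7} by δ(·,x) → {1,2} and {4,7}.
Refine {1,2} on symbol y: members go to different blocks, giving {1} and {2}.
Refine {0,3,6} on symbol x: members go to different blocks, giving {3,6} and {0}.
On input y, block {3,6} splits into {3} and {6}.
Stable partition: {1} | {3} | {4,7} | {2} | {0} | {6} — 6 equivalence classes.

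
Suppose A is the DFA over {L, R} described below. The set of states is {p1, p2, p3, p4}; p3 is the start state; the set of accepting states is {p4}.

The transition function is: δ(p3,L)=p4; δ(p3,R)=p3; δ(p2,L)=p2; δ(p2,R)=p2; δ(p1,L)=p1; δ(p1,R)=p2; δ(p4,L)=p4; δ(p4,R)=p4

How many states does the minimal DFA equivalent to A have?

2

Reachable states from the start: {p3,p4}. Unreachable: {p1,p2} — drop them.
Initial partition by acceptance: {p4} | {p3}.
Stable partition: {p4} | {p3} — 2 equivalence classes.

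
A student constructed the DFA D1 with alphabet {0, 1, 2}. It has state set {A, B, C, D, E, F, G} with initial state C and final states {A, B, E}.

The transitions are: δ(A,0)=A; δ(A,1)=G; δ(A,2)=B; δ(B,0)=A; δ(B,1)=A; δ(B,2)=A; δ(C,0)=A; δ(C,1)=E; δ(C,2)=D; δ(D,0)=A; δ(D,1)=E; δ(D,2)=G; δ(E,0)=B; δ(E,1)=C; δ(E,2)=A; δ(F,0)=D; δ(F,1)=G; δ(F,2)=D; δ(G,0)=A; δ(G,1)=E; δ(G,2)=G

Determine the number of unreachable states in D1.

No path from C leads to F; the other 6 states are all reachable.

1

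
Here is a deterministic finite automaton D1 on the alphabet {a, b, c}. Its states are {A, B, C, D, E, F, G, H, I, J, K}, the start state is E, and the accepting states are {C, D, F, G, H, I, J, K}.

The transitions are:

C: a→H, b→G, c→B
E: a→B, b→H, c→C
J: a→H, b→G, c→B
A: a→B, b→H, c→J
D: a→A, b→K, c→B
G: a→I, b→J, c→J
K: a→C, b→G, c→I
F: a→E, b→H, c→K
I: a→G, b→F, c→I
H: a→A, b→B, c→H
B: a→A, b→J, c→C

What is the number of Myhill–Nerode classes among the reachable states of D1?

First remove the unreachable states {D}; 10 states remain.
P0 = {C,F,G,H,I,J,K} | {A,B,E}.
Split {C,F,G,H,I,J,K} by δ(·,a) → {C,G,I,J,K} and {F,H}.
Refine {C,G,I,J,K} on symbol a: members go to different blocks, giving {G,I,K} and {C,J}.
Refine {G,I,K} on symbol a: members go to different blocks, giving {G,I} and {K}.
Refine {G,I} on symbol b: members go to different blocks, giving {G} and {I}.
Split {A,B,E} by δ(·,b) → {A,E} and {B}.
Split {F,H} by δ(·,b) → {F} and {H}.
The partition is now stable with 8 blocks: {G} | {A,E} | {F} | {C,J} | {K} | {I} | {B} | {H}.

8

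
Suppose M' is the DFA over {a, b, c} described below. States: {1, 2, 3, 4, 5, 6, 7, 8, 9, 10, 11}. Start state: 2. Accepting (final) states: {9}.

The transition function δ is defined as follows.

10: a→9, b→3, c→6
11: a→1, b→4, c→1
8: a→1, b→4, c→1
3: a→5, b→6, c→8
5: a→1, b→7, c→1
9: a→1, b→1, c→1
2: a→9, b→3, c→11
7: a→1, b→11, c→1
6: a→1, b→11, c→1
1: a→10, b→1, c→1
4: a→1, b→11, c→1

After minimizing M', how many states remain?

5

Every state is reachable, so we keep all 11.
Start with accepting vs non-accepting: {9} | {1,2,3,4,5,6,7,8,10,11}.
Refine {1,2,3,4,5,6,7,8,10,11} on symbol a: members go to different blocks, giving {1,3,4,5,6,7,8,11} and {2,10}.
Refine {1,3,4,5,6,7,8,11} on symbol a: members go to different blocks, giving {3,4,5,6,7,8,11} and {1}.
Refine {3,4,5,6,7,8,11} on symbol a: members go to different blocks, giving {4,5,6,7,8,11} and {3}.
The partition is now stable with 5 blocks: {9} | {4,5,6,7,8,11} | {2,10} | {1} | {3}.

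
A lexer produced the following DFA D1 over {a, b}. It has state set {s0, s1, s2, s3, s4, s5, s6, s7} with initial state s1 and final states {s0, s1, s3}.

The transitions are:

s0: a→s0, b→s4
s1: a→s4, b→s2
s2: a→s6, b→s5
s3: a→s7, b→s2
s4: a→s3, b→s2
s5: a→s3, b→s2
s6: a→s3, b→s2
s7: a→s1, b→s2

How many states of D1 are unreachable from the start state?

1

Starting at s1 and following transitions, the reachable set is {s1, s2, s3, s4, s5, s6, s7}. That leaves s0 unreachable — 1 in total.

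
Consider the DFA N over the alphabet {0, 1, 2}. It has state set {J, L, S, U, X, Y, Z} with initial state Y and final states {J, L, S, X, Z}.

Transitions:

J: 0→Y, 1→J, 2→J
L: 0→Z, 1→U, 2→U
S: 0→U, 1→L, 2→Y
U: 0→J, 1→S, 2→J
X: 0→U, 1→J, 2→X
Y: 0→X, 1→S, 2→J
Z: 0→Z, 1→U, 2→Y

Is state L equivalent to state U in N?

Initial partition by acceptance: {J,L,S,X,Z} | {U,Y}.
On input 0, block {J,L,S,X,Z} splits into {J,S,X} and {L,Z}.
Split {J,S,X} by δ(·,1) → {J,X} and {S}.
Stable partition: {J,X} | {U,Y} | {L,Z} | {S} — 4 equivalence classes.
L and U end up in different blocks, so they are distinguishable. For instance, the string 'ε' is accepted from only L.

No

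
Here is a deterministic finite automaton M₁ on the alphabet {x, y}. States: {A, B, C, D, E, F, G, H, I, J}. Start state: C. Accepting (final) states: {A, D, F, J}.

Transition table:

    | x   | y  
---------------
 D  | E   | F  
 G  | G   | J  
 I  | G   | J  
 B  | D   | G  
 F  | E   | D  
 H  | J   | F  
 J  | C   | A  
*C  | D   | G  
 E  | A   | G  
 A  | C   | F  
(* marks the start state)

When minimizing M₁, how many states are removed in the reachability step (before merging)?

3

BFS from C reaches {A, C, D, E, F, G, J}; the 3 state(s) B, H, I are never visited.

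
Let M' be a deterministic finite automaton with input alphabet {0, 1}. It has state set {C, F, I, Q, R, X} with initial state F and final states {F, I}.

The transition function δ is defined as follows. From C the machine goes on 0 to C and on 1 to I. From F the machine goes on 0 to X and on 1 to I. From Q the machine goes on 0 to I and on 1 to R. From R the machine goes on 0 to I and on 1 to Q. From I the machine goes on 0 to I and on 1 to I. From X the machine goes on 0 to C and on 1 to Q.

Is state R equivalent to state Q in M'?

Yes

Every state is reachable, so we keep all 6.
P0 = {F,I} | {C,Q,R,X}.
Refine {F,I} on symbol 0: members go to different blocks, giving {I} and {F}.
On input 0, block {C,Q,R,X} splits into {C,X} and {Q,R}.
Refine {C,X} on symbol 1: members go to different blocks, giving {X} and {C}.
Stable partition: {I} | {X} | {F} | {Q,R} | {C} — 5 equivalence classes.
R and Q lie in the same block of the stable partition, so they are equivalent — no string distinguishes them.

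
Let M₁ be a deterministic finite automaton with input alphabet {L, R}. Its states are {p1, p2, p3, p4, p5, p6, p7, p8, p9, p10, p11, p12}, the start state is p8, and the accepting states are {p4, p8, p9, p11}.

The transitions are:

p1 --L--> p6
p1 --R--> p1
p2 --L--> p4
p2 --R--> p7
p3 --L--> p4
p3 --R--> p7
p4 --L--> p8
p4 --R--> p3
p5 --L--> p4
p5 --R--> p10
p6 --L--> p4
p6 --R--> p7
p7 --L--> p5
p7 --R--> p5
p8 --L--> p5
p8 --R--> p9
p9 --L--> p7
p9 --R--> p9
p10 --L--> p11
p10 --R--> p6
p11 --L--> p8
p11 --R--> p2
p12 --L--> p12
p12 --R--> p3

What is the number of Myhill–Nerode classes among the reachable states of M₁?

7

First remove the unreachable states {p1,p12}; 10 states remain.
Start with accepting vs non-accepting: {p4,p8,p9,p11} | {p2,p3,p5,p6,p7,p10}.
Split {p4,p8,p9,p11} by δ(·,L) → {p4,p11} and {p8,p9}.
Split {p2,p3,p5,p6,p7,p10} by δ(·,L) → {p2,p3,p5,p6,p10} and {p7}.
Refine {p2,p3,p5,p6,p10} on symbol R: members go to different blocks, giving {p2,p3,p6} and {p5,p10}.
Refine {p8,p9} on symbol L: members go to different blocks, giving {p8} and {p9}.
On input R, block {p5,p10} splits into {p5} and {p10}.
Stable partition: {p4,p11} | {p2,p3,p6} | {p8} | {p7} | {p5} | {p9} | {p10} — 7 equivalence classes.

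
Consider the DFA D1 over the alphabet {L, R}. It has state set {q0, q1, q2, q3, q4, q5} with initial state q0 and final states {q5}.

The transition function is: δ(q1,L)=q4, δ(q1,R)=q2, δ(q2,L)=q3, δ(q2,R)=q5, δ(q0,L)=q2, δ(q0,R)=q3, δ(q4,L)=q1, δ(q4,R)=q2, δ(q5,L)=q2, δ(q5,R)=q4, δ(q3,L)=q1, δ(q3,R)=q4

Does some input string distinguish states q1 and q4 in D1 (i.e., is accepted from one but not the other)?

No

P0 = {q5} | {q0,q1,q2,q3,q4}.
Split {q0,q1,q2,q3,q4} by δ(·,R) → {q0,q1,q3,q4} and {q2}.
Split {q0,q1,q3,q4} by δ(·,L) → {q1,q3,q4} and {q0}.
Refine {q1,q3,q4} on symbol R: members go to different blocks, giving {q1,q4} and {q3}.
No further refinement is possible. Final partition (5 blocks): {q5} | {q1,q4} | {q2} | {q0} | {q3}.
q1 and q4 lie in the same block of the stable partition, so they are equivalent — no string distinguishes them.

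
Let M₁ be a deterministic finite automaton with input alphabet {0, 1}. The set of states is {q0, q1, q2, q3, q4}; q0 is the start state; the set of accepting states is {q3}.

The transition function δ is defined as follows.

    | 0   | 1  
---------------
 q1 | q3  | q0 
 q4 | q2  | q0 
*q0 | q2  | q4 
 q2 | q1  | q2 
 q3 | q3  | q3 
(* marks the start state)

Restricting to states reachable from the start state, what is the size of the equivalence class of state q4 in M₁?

2

Start with accepting vs non-accepting: {q3} | {q0,q1,q2,q4}.
Refine {q0,q1,q2,q4} on symbol 0: members go to different blocks, giving {q0,q2,q4} and {q1}.
Refine {q0,q2,q4} on symbol 0: members go to different blocks, giving {q0,q4} and {q2}.
Stable partition: {q3} | {q0,q4} | {q1} | {q2} — 4 equivalence classes.
The equivalence class containing q4 is {q0,q4}, of size 2.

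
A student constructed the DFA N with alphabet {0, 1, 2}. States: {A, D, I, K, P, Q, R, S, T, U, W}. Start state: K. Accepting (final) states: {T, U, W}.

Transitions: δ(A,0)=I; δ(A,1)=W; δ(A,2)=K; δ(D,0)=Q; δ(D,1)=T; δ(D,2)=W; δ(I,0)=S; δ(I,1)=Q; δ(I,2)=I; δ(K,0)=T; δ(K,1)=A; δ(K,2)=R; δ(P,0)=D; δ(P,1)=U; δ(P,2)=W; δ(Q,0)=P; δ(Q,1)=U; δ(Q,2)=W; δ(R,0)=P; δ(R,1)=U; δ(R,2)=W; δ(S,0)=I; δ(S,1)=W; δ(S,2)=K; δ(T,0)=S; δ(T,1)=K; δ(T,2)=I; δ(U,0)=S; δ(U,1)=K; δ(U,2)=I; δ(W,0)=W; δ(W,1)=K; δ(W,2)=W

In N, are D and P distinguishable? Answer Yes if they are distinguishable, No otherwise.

No

Initial partition by acceptance: {T,U,W} | {A,D,I,K,P,Q,R,S}.
Refine {T,U,W} on symbol 0: members go to different blocks, giving {T,U} and {W}.
On input 0, block {A,D,I,K,P,Q,R,S} splits into {A,D,I,P,Q,R,S} and {K}.
Split {A,D,I,P,Q,R,S} by δ(·,1) → {D,P,Q,R} and {A,S} and {I}.
No further refinement is possible. Final partition (6 blocks): {T,U} | {D,P,Q,R} | {W} | {K} | {A,S} | {I}.
D and P lie in the same block of the stable partition, so they are equivalent — no string distinguishes them.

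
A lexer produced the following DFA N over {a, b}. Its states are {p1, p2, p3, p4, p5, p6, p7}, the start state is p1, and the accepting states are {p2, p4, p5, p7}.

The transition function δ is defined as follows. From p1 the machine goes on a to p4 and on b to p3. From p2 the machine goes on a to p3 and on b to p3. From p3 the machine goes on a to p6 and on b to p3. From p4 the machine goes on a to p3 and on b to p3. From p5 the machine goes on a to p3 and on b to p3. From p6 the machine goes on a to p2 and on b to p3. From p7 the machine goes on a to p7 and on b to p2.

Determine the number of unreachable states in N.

No path from p1 leads to p5, p7; the other 5 states are all reachable.

2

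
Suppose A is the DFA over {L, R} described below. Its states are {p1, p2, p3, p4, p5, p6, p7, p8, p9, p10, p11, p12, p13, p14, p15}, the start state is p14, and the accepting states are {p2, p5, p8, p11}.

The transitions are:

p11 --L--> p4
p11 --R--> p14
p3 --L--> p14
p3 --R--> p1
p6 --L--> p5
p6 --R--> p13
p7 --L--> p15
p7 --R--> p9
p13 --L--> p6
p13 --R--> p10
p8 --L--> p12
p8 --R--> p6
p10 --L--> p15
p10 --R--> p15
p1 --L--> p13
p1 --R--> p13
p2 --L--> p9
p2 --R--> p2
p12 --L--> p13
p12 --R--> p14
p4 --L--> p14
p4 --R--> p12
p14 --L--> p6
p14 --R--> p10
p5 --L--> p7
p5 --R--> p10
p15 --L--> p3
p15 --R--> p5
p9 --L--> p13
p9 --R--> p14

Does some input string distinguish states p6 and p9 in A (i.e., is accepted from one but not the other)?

Yes

Reachable states from the start: {p1,p3,p5,p6,p7,p9,p10,p13,p14,p15}. Unreachable: {p2,p4,p8,p11,p12} — drop them.
Start with accepting vs non-accepting: {p5} | {p1,p3,p6,p7,p9,p10,p13,p14,p15}.
On input L, block {p1,p3,p6,p7,p9,p10,p13,p14,p15} splits into {p1,p3,p7,p9,p10,p13,p14,p15} and {p6}.
Split {p1,p3,p7,p9,p10,p13,p14,p15} by δ(·,L) → {p1,p3,p7,p9,p10,p15} and {p13,p14}.
Refine {p1,p3,p7,p9,p10,p15} on symbol L: members go to different blocks, giving {p1,p3,p9} and {p7,p10,p15}.
On input R, block {p1,p3,p9} splits into {p1,p9} and {p3}.
Refine {p7,p10,p15} on symbol L: members go to different blocks, giving {p7,p10} and {p15}.
Split {p7,p10} by δ(·,R) → {p7} and {p10}.
No further refinement is possible. Final partition (8 blocks): {p5} | {p1,p9} | {p6} | {p13,p14} | {p7} | {p3} | {p15} | {p10}.
p6 and p9 end up in different blocks, so they are distinguishable. For instance, the string 'L' is accepted from only p6.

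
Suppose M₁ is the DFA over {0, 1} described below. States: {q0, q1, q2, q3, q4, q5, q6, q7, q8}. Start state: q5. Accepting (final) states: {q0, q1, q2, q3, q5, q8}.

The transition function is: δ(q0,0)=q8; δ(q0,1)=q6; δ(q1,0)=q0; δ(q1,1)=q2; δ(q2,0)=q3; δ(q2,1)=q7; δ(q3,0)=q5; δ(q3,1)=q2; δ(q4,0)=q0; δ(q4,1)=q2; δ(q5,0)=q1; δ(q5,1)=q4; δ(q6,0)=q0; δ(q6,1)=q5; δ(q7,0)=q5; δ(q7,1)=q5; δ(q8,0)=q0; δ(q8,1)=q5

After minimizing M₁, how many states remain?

Start with accepting vs non-accepting: {q0,q1,q2,q3,q5,q8} | {q4,q6,q7}.
Refine {q0,q1,q2,q3,q5,q8} on symbol 1: members go to different blocks, giving {q0,q2,q5} and {q1,q3,q8}.
Stable partition: {q0,q2,q5} | {q4,q6,q7} | {q1,q3,q8} — 3 equivalence classes.

3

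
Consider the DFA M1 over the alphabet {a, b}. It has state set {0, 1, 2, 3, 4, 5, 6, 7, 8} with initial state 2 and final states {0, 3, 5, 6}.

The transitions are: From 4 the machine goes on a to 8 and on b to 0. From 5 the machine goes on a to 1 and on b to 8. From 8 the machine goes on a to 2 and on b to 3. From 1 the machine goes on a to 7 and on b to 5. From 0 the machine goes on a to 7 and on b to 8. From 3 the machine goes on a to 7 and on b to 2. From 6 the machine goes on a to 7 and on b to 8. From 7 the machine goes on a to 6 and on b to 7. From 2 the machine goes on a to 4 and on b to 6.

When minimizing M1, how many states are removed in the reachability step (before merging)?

2

Starting at 2 and following transitions, the reachable set is {0, 2, 3, 4, 6, 7, 8}. That leaves 1, 5 unreachable — 2 in total.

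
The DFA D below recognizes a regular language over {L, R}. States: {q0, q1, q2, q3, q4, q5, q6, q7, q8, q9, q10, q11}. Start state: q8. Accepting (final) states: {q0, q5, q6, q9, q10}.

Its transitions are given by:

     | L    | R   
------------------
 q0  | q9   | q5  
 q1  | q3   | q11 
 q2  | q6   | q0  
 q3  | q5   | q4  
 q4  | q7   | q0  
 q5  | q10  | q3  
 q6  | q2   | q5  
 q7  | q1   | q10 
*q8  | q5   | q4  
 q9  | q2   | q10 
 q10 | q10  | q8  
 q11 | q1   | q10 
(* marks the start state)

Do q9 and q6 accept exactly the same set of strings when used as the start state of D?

Yes

Start with accepting vs non-accepting: {q0,q5,q6,q9,q10} | {q1,q2,q3,q4,q7,q8,q11}.
Refine {q0,q5,q6,q9,q10} on symbol L: members go to different blocks, giving {q0,q5,q10} and {q6,q9}.
Split {q0,q5,q10} by δ(·,L) → {q5,q10} and {q0}.
On input L, block {q1,q2,q3,q4,q7,q8,q11} splits into {q1,q4,q7,q11} and {q3,q8} and {q2}.
On input L, block {q1,q4,q7,q11} splits into {q4,q7,q11} and {q1}.
On input L, block {q4,q7,q11} splits into {q7,q11} and {q4}.
No further refinement is possible. Final partition (8 blocks): {q5,q10} | {q7,q11} | {q6,q9} | {q0} | {q3,q8} | {q2} | {q1} | {q4}.
q9 and q6 lie in the same block of the stable partition, so they are equivalent — no string distinguishes them.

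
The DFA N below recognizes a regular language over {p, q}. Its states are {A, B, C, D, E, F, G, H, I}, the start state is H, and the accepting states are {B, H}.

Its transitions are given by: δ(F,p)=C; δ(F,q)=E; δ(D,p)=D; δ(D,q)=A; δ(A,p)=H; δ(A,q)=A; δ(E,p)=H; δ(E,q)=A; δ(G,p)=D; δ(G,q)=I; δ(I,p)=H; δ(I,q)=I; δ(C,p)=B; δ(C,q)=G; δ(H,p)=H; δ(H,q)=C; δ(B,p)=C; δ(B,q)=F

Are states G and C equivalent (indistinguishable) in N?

No

Start with accepting vs non-accepting: {B,H} | {A,C,D,E,F,G,I}.
On input p, block {B,H} splits into {B} and {H}.
Split {A,C,D,E,F,G,I} by δ(·,p) → {A,E,I} and {D,F,G} and {C}.
Split {D,F,G} by δ(·,p) → {D,G} and {F}.
No further refinement is possible. Final partition (6 blocks): {B} | {A,E,I} | {H} | {D,G} | {C} | {F}.
G and C end up in different blocks, so they are distinguishable. For instance, the string 'p' is accepted from only C.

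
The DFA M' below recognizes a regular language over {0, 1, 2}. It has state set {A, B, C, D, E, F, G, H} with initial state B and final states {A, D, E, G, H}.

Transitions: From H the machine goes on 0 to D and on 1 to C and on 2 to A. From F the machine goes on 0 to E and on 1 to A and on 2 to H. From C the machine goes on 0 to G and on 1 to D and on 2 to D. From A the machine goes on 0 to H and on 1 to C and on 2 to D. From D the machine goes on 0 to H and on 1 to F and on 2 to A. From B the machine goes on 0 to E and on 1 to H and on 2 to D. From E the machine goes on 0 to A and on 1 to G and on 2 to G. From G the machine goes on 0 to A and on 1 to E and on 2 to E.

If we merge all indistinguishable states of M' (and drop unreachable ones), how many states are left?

3

P0 = {A,D,E,G,H} | {B,C,F}.
Split {A,D,E,G,H} by δ(·,1) → {A,D,H} and {E,G}.
No further refinement is possible. Final partition (3 blocks): {A,D,H} | {B,C,F} | {E,G}.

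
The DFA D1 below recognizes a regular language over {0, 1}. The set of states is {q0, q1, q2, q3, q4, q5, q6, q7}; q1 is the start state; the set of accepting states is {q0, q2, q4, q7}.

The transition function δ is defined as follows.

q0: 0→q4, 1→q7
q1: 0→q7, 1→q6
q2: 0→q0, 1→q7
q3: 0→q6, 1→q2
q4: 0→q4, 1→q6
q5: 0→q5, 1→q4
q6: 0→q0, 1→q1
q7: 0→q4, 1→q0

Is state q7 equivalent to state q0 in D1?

Reachable states from the start: {q0,q1,q4,q6,q7}. Unreachable: {q2,q3,q5} — drop them.
P0 = {q0,q4,q7} | {q1,q6}.
Split {q0,q4,q7} by δ(·,1) → {q0,q7} and {q4}.
The partition is now stable with 3 blocks: {q0,q7} | {q1,q6} | {q4}.
q7 and q0 lie in the same block of the stable partition, so they are equivalent — no string distinguishes them.

Yes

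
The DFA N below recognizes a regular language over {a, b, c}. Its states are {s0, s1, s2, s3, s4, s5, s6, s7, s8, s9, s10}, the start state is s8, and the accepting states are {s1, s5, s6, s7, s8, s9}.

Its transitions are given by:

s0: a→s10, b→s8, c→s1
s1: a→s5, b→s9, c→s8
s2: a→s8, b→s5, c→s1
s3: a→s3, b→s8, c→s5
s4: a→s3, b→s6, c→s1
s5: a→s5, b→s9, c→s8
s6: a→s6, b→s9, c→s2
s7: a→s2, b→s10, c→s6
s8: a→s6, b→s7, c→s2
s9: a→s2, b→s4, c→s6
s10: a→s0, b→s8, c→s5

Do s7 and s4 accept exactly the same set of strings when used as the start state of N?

Start with accepting vs non-accepting: {s1,s5,s6,s7,s8,s9} | {s0,s2,s3,s4,s10}.
Split {s1,s5,s6,s7,s8,s9} by δ(·,a) → {s1,s5,s6,s8} and {s7,s9}.
Split {s1,s5,s6,s8} by δ(·,c) → {s1,s5} and {s6,s8}.
On input a, block {s0,s2,s3,s4,s10} splits into {s0,s3,s4,s10} and {s2}.
Stable partition: {s1,s5} | {s0,s3,s4,s10} | {s7,s9} | {s6,s8} | {s2} — 5 equivalence classes.
s7 and s4 end up in different blocks, so they are distinguishable. For instance, the string 'ε' is accepted from only s7.

No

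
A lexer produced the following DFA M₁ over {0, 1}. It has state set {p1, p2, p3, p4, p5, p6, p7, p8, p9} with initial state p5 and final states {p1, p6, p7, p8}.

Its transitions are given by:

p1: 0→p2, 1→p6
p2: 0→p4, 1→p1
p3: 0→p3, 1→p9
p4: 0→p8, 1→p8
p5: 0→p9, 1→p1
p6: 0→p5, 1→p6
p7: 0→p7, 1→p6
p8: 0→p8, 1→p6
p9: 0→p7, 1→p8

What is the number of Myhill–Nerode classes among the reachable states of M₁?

States {p3} cannot be reached from the start state, so discard them.
Initial partition by acceptance: {p1,p6,p7,p8} | {p2,p4,p5,p9}.
Refine {p1,p6,p7,p8} on symbol 0: members go to different blocks, giving {p1,p6} and {p7,p8}.
On input 0, block {p2,p4,p5,p9} splits into {p2,p5} and {p4,p9}.
The partition is now stable with 4 blocks: {p1,p6} | {p2,p5} | {p7,p8} | {p4,p9}.

4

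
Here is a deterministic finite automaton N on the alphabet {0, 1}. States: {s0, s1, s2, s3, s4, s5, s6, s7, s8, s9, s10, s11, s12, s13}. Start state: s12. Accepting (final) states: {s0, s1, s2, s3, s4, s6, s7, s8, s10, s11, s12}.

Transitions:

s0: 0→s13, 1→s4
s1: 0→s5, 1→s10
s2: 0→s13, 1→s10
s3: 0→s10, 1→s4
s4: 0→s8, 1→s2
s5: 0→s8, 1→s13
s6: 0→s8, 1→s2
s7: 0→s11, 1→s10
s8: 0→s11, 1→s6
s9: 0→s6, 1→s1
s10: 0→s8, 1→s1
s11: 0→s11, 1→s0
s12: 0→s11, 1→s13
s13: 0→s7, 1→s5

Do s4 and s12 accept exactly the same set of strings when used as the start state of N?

States {s3,s9} cannot be reached from the start state, so discard them.
Start with accepting vs non-accepting: {s0,s1,s2,s4,s6,s7,s8,s10,s11,s12} | {s5,s13}.
Split {s0,s1,s2,s4,s6,s7,s8,s10,s11,s12} by δ(·,0) → {s4,s6,s7,s8,s10,s11,s12} and {s0,s1,s2}.
Refine {s4,s6,s7,s8,s10,s11,s12} on symbol 1: members go to different blocks, giving {s4,s6,s10,s11} and {s7,s8} and {s12}.
On input 0, block {s4,s6,s10,s11} splits into {s4,s6,s10} and {s11}.
Stable partition: {s4,s6,s10} | {s5,s13} | {s0,s1,s2} | {s7,s8} | {s12} | {s11} — 6 equivalence classes.
s4 and s12 end up in different blocks, so they are distinguishable. For instance, the string '1' is accepted from only s4.

No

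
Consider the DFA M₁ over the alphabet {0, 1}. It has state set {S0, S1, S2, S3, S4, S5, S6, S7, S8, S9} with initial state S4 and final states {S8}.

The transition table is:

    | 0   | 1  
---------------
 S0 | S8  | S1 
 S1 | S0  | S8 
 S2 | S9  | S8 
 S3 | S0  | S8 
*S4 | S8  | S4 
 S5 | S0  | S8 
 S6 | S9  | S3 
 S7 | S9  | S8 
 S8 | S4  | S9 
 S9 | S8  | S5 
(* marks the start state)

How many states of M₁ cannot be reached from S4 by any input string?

No path from S4 leads to S2, S3, S6, S7; the other 6 states are all reachable.

4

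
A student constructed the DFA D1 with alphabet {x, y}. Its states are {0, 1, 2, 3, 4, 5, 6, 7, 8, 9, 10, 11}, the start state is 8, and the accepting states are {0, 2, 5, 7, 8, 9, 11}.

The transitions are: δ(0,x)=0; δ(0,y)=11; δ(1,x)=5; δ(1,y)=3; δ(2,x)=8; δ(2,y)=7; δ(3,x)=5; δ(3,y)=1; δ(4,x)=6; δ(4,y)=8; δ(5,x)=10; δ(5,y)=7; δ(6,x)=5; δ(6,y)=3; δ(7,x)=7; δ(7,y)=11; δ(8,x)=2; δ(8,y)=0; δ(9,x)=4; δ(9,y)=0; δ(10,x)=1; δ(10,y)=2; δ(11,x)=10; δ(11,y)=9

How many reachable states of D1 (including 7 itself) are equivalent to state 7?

2

P0 = {0,2,5,7,8,9,11} | {1,3,4,6,10}.
Refine {0,2,5,7,8,9,11} on symbol x: members go to different blocks, giving {0,2,7,8} and {5,9,11}.
On input y, block {0,2,7,8} splits into {0,7} and {2,8}.
Refine {1,3,4,6,10} on symbol x: members go to different blocks, giving {1,3,6} and {4,10}.
On input y, block {5,9,11} splits into {5,9} and {11}.
The partition is now stable with 6 blocks: {0,7} | {1,3,6} | {5,9} | {2,8} | {4,10} | {11}.
The equivalence class containing 7 is {0,7}, of size 2.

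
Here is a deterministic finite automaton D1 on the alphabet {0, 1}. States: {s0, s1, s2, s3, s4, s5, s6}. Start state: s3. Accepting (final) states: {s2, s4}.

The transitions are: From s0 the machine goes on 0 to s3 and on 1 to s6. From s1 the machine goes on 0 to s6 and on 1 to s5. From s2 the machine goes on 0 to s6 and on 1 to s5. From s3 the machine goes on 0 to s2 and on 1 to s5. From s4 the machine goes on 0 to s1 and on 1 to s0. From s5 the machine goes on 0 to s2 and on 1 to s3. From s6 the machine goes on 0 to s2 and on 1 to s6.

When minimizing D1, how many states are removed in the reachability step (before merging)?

BFS from s3 reaches {s2, s3, s5, s6}; the 3 state(s) s0, s1, s4 are never visited.

3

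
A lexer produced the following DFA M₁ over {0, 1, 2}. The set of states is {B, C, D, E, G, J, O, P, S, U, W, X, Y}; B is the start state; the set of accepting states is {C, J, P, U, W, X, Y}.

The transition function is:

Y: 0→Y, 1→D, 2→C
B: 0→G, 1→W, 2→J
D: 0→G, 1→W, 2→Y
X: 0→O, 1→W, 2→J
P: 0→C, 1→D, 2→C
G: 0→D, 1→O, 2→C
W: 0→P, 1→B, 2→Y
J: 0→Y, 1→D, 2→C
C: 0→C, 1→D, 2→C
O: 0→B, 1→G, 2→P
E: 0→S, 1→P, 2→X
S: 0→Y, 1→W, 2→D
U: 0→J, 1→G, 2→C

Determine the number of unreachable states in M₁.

4

No path from B leads to E, S, U, X; the other 9 states are all reachable.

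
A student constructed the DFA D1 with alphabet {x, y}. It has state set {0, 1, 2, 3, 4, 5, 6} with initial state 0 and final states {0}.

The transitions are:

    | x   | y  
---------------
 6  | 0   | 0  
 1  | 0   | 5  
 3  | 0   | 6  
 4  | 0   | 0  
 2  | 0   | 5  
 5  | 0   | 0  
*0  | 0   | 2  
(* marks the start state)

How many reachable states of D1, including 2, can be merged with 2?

States {1,3,4,6} cannot be reached from the start state, so discard them.
Start with accepting vs non-accepting: {0} | {2,5}.
Split {2,5} by δ(·,y) → {2} and {5}.
Stable partition: {0} | {2} | {5} — 3 equivalence classes.
State 2 belongs to the block {2}, which has 1 states.

1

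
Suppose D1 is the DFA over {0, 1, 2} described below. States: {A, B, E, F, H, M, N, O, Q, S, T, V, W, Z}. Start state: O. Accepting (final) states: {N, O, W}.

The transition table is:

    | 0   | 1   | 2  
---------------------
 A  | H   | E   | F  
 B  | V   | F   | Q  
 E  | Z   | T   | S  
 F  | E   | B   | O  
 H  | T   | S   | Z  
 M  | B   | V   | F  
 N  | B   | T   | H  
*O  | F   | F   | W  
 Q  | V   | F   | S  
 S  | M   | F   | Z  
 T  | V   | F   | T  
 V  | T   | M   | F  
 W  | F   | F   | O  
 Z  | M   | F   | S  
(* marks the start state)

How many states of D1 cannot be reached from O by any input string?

3

BFS from O reaches {B, E, F, M, O, Q, S, T, V, W, Z}; the 3 state(s) A, H, N are never visited.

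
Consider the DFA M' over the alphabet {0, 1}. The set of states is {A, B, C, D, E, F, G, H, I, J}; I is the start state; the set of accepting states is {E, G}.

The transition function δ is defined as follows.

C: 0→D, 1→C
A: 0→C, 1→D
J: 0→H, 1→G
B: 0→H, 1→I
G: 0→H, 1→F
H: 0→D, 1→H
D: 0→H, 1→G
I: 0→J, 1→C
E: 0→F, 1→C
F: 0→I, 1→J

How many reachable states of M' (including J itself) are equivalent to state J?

2

States {A,B,E} cannot be reached from the start state, so discard them.
Start with accepting vs non-accepting: {G} | {C,D,F,H,I,J}.
Refine {C,D,F,H,I,J} on symbol 1: members go to different blocks, giving {C,F,H,I} and {D,J}.
Split {C,F,H,I} by δ(·,0) → {C,H,I} and {F}.
The partition is now stable with 4 blocks: {G} | {C,H,I} | {D,J} | {F}.
State J belongs to the block {D,J}, which has 2 states.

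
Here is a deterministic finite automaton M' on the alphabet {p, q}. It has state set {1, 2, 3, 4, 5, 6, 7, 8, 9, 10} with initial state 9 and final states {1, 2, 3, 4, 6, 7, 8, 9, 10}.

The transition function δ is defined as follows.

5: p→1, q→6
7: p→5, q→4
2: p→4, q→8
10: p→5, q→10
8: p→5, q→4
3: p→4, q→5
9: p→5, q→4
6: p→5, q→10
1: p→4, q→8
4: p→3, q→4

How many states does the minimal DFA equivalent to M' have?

Reachable states from the start: {1,3,4,5,6,8,9,10}. Unreachable: {2,7} — drop them.
P0 = {1,3,4,6,8,9,10} | {5}.
Refine {1,3,4,6,8,9,10} on symbol p: members go to different blocks, giving {6,8,9,10} and {1,3,4}.
Split {6,8,9,10} by δ(·,q) → {6,10} and {8,9}.
Refine {1,3,4} on symbol q: members go to different blocks, giving {1} and {3} and {4}.
No further refinement is possible. Final partition (6 blocks): {6,10} | {5} | {1} | {8,9} | {3} | {4}.

6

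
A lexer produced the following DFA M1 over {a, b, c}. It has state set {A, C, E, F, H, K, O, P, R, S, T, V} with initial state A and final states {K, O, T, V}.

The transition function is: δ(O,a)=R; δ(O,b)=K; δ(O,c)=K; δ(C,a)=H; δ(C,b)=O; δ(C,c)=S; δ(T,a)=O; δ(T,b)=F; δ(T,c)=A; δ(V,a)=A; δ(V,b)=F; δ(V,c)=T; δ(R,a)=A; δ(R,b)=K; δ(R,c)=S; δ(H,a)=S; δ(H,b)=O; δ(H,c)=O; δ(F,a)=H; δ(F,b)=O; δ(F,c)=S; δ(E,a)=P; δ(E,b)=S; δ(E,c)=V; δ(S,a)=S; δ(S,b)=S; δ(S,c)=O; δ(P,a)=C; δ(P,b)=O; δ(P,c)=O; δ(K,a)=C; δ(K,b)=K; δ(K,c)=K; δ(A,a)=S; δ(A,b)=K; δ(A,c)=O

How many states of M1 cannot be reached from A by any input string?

5

Starting at A and following transitions, the reachable set is {A, C, H, K, O, R, S}. That leaves E, F, P, T, V unreachable — 5 in total.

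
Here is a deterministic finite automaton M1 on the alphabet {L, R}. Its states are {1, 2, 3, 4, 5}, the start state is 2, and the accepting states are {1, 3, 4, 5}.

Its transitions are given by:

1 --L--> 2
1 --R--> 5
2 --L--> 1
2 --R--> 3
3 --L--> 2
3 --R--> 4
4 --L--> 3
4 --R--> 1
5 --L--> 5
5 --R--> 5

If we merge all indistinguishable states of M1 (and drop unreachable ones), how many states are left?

Start with accepting vs non-accepting: {1,3,4,5} | {2}.
On input L, block {1,3,4,5} splits into {1,3} and {4,5}.
Split {4,5} by δ(·,L) → {4} and {5}.
On input R, block {1,3} splits into {1} and {3}.
No further refinement is possible. Final partition (5 blocks): {1} | {2} | {4} | {5} | {3}.

5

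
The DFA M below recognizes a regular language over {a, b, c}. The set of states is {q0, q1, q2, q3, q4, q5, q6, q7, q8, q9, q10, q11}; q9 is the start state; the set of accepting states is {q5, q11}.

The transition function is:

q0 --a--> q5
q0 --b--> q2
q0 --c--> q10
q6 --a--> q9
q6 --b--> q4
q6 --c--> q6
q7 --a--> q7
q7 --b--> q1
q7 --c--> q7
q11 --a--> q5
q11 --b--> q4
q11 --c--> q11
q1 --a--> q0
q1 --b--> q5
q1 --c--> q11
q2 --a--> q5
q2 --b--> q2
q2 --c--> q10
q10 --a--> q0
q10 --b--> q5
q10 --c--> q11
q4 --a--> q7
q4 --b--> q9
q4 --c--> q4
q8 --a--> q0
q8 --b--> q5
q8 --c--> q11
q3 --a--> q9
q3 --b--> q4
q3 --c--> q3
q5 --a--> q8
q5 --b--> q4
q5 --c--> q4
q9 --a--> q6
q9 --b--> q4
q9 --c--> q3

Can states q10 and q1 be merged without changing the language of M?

Yes

Every state is reachable, so we keep all 12.
P0 = {q5,q11} | {q0,q1,q2,q3,q4,q6,q7,q8,q9,q10}.
Refine {q5,q11} on symbol a: members go to different blocks, giving {q5} and {q11}.
Split {q0,q1,q2,q3,q4,q6,q7,q8,q9,q10} by δ(·,a) → {q1,q3,q4,q6,q7,q8,q9,q10} and {q0,q2}.
Refine {q1,q3,q4,q6,q7,q8,q9,q10} on symbol a: members go to different blocks, giving {q3,q4,q6,q7,q9} and {q1,q8,q10}.
Split {q3,q4,q6,q7,q9} by δ(·,b) → {q3,q4,q6,q9} and {q7}.
Split {q3,q4,q6,q9} by δ(·,a) → {q3,q6,q9} and {q4}.
The partition is now stable with 7 blocks: {q5} | {q3,q6,q9} | {q11} | {q0,q2} | {q1,q8,q10} | {q7} | {q4}.
q10 and q1 lie in the same block of the stable partition, so they are equivalent — no string distinguishes them.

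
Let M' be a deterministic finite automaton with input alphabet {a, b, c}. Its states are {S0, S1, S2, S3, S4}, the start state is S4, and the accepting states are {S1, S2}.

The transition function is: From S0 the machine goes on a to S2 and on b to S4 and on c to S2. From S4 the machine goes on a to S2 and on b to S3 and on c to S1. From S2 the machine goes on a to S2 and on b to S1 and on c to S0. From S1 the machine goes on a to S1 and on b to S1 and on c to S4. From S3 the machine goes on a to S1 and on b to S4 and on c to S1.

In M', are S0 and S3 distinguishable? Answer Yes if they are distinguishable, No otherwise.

No

P0 = {S1,S2} | {S0,S3,S4}.
Stable partition: {S1,S2} | {S0,S3,S4} — 2 equivalence classes.
S0 and S3 lie in the same block of the stable partition, so they are equivalent — no string distinguishes them.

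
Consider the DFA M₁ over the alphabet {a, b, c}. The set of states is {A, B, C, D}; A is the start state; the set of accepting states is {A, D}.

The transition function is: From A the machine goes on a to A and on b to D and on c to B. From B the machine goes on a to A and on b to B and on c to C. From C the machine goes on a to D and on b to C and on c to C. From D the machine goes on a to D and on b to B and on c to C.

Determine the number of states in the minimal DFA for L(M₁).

4

All states are reachable from the start state.
Start with accepting vs non-accepting: {A,D} | {B,C}.
On input b, block {A,D} splits into {A} and {D}.
Split {B,C} by δ(·,a) → {B} and {C}.
The partition is now stable with 4 blocks: {A} | {B} | {D} | {C}.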